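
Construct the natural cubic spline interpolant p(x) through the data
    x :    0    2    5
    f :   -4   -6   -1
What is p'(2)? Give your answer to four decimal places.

Put M_i = p'' at the i-th knot. Here h = (2, 3) and Δ = (-1, 5/3), so the interior equations h_(i-1)·M_(i-1) + 2(h_(i-1)+h_i)·M_i + h_i·M_(i+1) = 6(Δ_i − Δ_(i-1)) read
  2·M_0 + 10·M_1 + 3·M_2 = 6(Δ_1 - Δ_0) = 16
Natural end conditions: M_0 = M_2 = 0.
Hence M_0 = 0, M_1 = 8/5, M_2 = 0.
On [2, 5], p'(x) = b_1 + 2c_1·(x - 2) + 3d_1·(x - 2)² with b_1 = Δ_1 - h_1(2M_1 + M_2)/6 = 1/15, c_1 = M_1/2 = 4/5, d_1 = (M_2 - M_1)/(6h_1) = -4/45. So p'(2) = 1/15.

0.0667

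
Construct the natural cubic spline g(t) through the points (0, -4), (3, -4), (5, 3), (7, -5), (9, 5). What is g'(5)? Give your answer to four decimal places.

With M_i denoting the second derivative at x_i, h_i = 3, 2, 2, 2, and Δ_i = (y_(i+1) − y_i)/h_i = 0, 7/2, -4, 5:
  3·M_0 + 10·M_1 + 2·M_2 = 6(Δ_1 - Δ_0) = 21
  2·M_1 + 8·M_2 + 2·M_3 = 6(Δ_2 - Δ_1) = -45
  2·M_2 + 8·M_3 + 2·M_4 = 6(Δ_3 - Δ_2) = 54
Natural end conditions: M_0 = M_4 = 0.
Hence M_0 = 0, M_1 = 549/142, M_2 = -627/71, M_3 = 636/71, M_4 = 0.
On [5, 7], g'(t) = b_2 + 2c_2·(t - 5) + 3d_2·(t - 5)² with b_2 = Δ_2 - h_2(2M_2 + M_3)/6 = -78/71, c_2 = M_2/2 = -627/142, d_2 = (M_3 - M_2)/(6h_2) = 421/284. So g'(5) = -78/71.

-1.0986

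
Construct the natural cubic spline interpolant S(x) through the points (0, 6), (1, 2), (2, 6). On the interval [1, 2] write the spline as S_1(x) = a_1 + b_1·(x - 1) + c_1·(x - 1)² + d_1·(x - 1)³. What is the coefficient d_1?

Put M_i = S'' at the i-th knot. Here h = (1, 1) and Δ = (-4, 4), so the interior equations h_(i-1)·M_(i-1) + 2(h_(i-1)+h_i)·M_i + h_i·M_(i+1) = 6(Δ_i − Δ_(i-1)) read
  1·M_0 + 4·M_1 + 1·M_2 = 6(Δ_1 - Δ_0) = 48
Natural end conditions: M_0 = M_2 = 0.
Forward elimination and back-substitution give M_0 = 0, M_1 = 12, M_2 = 0.
On [1, 2], with S_1(x) = a_1 + b_1·(x - 1) + c_1·(x - 1)² + d_1·(x - 1)³: c_1 = M_1/2 = 6, d_1 = (M_2 - M_1)/(6h_1) = -2, b_1 = Δ_1 - h_1(2M_1 + M_2)/6 = 0.

-2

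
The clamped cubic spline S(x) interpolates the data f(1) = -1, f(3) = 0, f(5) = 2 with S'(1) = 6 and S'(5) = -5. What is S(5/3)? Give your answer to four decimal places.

0.9074

Write σ_i for S''(x_i). With h_i = 2, 2 and divided differences Δ_i = 1/2, 1, the continuity of S' gives the tridiagonal system
  2·σ_0 + 8·σ_1 + 2·σ_2 = 6(Δ_1 - Δ_0) = 3
Clamped end conditions give two more equations: 2h_0·σ_0 + h_0·σ_1 = 6(Δ_0 - S'(1)) = -33 and h_1·σ_1 + 2h_1·σ_2 = 6(S'(5) - Δ_1) = -36.
Solving: σ_0 = -91/8, σ_1 = 25/4, σ_2 = -97/8.
On [1, 3], S(x) = -1 + 6·(x - 1) - 91/16·(x - 1)² + 47/32·(x - 1)³.
With (x - 1) = 2/3: S(5/3) = 49/54.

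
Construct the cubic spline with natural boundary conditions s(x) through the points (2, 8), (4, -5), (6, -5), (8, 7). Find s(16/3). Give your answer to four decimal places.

-6.6543

With m_i denoting the second derivative at x_i, h_i = 2, 2, 2, and Δ_i = (y_(i+1) − y_i)/h_i = -13/2, 0, 6:
  2·m_0 + 8·m_1 + 2·m_2 = 6(Δ_1 - Δ_0) = 39
  2·m_1 + 8·m_2 + 2·m_3 = 6(Δ_2 - Δ_1) = 36
Natural end conditions: m_0 = m_3 = 0.
Solving: m_0 = 0, m_1 = 4, m_2 = 7/2, m_3 = 0.
On [4, 6], s(x) = -5 - 23/6·(x - 4) + 2·(x - 4)² - 1/24·(x - 4)³.
With (x - 4) = 4/3: s(16/3) = -539/81.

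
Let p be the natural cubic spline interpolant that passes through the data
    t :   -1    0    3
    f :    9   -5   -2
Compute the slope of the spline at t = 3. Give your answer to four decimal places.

Put m_i = p'' at the i-th knot. Here h = (1, 3) and Δ = (-14, 1), so the interior equations h_(i-1)·m_(i-1) + 2(h_(i-1)+h_i)·m_i + h_i·m_(i+1) = 6(Δ_i − Δ_(i-1)) read
  1·m_0 + 8·m_1 + 3·m_2 = 6(Δ_1 - Δ_0) = 90
Natural end conditions: m_0 = m_2 = 0.
Hence m_0 = 0, m_1 = 45/4, m_2 = 0.
On [0, 3], p'(t) = b_1 + 2c_1·t + 3d_1·t² with b_1 = Δ_1 - h_1(2m_1 + m_2)/6 = -41/4, c_1 = m_1/2 = 45/8, d_1 = (m_2 - m_1)/(6h_1) = -5/8. So p'(3) = 53/8.

6.6250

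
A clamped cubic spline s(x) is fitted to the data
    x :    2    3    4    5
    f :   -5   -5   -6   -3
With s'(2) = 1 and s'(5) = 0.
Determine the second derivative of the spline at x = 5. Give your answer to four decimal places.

Put σ_i = s'' at the i-th knot. Here h = (1, 1, 1) and Δ = (0, -1, 3), so the interior equations h_(i-1)·σ_(i-1) + 2(h_(i-1)+h_i)·σ_i + h_i·σ_(i+1) = 6(Δ_i − Δ_(i-1)) read
  1·σ_0 + 4·σ_1 + 1·σ_2 = 6(Δ_1 - Δ_0) = -6
  1·σ_1 + 4·σ_2 + 1·σ_3 = 6(Δ_2 - Δ_1) = 24
Clamped end conditions give two more equations: 2h_0·σ_0 + h_0·σ_1 = 6(Δ_0 - s'(2)) = -6 and h_2·σ_2 + 2h_2·σ_3 = 6(s'(5) - Δ_2) = -18.
Forward elimination and back-substitution give σ_0 = -16/15, σ_1 = -58/15, σ_2 = 158/15, σ_3 = -214/15.

-14.2667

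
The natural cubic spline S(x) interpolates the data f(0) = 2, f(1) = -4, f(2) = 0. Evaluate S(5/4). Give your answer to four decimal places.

Let M_i = S''(x_i). Step sizes h_i = 1, 1; slopes of the chords Δ_i = (y_(i+1) - y_i)/h_i = -6, 4.
  1·M_0 + 4·M_1 + 1·M_2 = 6(Δ_1 - Δ_0) = 60
Natural end conditions: M_0 = M_2 = 0.
Hence M_0 = 0, M_1 = 15, M_2 = 0.
On [1, 2], S(x) = -4 - 1·(x - 1) + 15/2·(x - 1)² - 5/2·(x - 1)³.
With (x - 1) = 1/4: S(5/4) = -489/128.

-3.8203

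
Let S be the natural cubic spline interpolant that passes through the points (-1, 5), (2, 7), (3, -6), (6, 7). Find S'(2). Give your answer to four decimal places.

With m_i denoting the second derivative at x_i, h_i = 3, 1, 3, and Δ_i = (y_(i+1) − y_i)/h_i = 2/3, -13, 13/3:
  3·m_0 + 8·m_1 + 1·m_2 = 6(Δ_1 - Δ_0) = -82
  1·m_1 + 8·m_2 + 3·m_3 = 6(Δ_2 - Δ_1) = 104
Natural end conditions: m_0 = m_3 = 0.
Solving the tridiagonal system: m_0 = 0, m_1 = -760/63, m_2 = 914/63, m_3 = 0.
On [2, 3], S'(x) = b_1 + 2c_1·(x - 2) + 3d_1·(x - 2)² with b_1 = Δ_1 - h_1(2m_1 + m_2)/6 = -718/63, c_1 = m_1/2 = -380/63, d_1 = (m_2 - m_1)/(6h_1) = 31/7. So S'(2) = -718/63.

-11.3968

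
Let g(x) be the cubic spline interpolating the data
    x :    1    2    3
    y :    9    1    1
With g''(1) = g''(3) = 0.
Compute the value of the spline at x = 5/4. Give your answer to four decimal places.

Let σ_i = g''(x_i). Step sizes h_i = 1, 1; slopes of the chords Δ_i = (y_(i+1) - y_i)/h_i = -8, 0.
  1·σ_0 + 4·σ_1 + 1·σ_2 = 6(Δ_1 - Δ_0) = 48
Natural end conditions: σ_0 = σ_2 = 0.
Solving: σ_0 = 0, σ_1 = 12, σ_2 = 0.
On [1, 2], g(x) = 9 - 10·(x - 1) + 0·(x - 1)² + 2·(x - 1)³.
With (x - 1) = 1/4: g(5/4) = 209/32.

6.5313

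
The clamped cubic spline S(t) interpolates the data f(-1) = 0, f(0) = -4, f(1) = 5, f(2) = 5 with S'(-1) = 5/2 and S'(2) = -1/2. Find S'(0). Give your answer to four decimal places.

1.5000

Let m_i = S''(x_i). Step sizes h_i = 1, 1, 1; slopes of the chords Δ_i = (y_(i+1) - y_i)/h_i = -4, 9, 0.
  1·m_0 + 4·m_1 + 1·m_2 = 6(Δ_1 - Δ_0) = 78
  1·m_1 + 4·m_2 + 1·m_3 = 6(Δ_2 - Δ_1) = -54
Clamped end conditions give two more equations: 2h_0·m_0 + h_0·m_1 = 6(Δ_0 - S'(-1)) = -39 and h_2·m_2 + 2h_2·m_3 = 6(S'(2) - Δ_2) = -3.
Hence m_0 = -37, m_1 = 35, m_2 = -25, m_3 = 11.
On [0, 1], S'(t) = b_1 + 2c_1·t + 3d_1·t² with b_1 = Δ_1 - h_1(2m_1 + m_2)/6 = 3/2, c_1 = m_1/2 = 35/2, d_1 = (m_2 - m_1)/(6h_1) = -10. So S'(0) = 3/2.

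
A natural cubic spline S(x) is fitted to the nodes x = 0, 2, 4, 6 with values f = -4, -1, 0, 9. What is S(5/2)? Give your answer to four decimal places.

Put M_i = S'' at the i-th knot. Here h = (2, 2, 2) and Δ = (3/2, 1/2, 9/2), so the interior equations h_(i-1)·M_(i-1) + 2(h_(i-1)+h_i)·M_i + h_i·M_(i+1) = 6(Δ_i − Δ_(i-1)) read
  2·M_0 + 8·M_1 + 2·M_2 = 6(Δ_1 - Δ_0) = -6
  2·M_1 + 8·M_2 + 2·M_3 = 6(Δ_2 - Δ_1) = 24
Natural end conditions: M_0 = M_3 = 0.
Solving: M_0 = 0, M_1 = -8/5, M_2 = 17/5, M_3 = 0.
On [2, 4], S(x) = -1 + 13/30·(x - 2) - 4/5·(x - 2)² + 5/12·(x - 2)³.
With (x - 2) = 1/2: S(5/2) = -149/160.

-0.9313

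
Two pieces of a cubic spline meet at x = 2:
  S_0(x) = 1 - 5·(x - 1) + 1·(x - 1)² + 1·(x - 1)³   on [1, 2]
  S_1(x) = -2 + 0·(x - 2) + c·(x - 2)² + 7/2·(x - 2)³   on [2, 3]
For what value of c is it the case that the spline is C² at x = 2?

S_0''(x) = 2 + 6·(x - 1), so S_0''(2) = 8. On the right, S_1''(2) = 2c, so c = 4.

4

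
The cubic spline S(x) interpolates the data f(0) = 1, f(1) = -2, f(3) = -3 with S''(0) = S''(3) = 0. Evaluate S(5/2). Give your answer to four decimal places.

-3.1406

Let m_i = S''(x_i). Step sizes h_i = 1, 2; slopes of the chords Δ_i = (y_(i+1) - y_i)/h_i = -3, -1/2.
  1·m_0 + 6·m_1 + 2·m_2 = 6(Δ_1 - Δ_0) = 15
Natural end conditions: m_0 = m_2 = 0.
Solving the tridiagonal system: m_0 = 0, m_1 = 5/2, m_2 = 0.
On [1, 3], S(x) = -2 - 13/6·(x - 1) + 5/4·(x - 1)² - 5/24·(x - 1)³.
With (x - 1) = 3/2: S(5/2) = -201/64.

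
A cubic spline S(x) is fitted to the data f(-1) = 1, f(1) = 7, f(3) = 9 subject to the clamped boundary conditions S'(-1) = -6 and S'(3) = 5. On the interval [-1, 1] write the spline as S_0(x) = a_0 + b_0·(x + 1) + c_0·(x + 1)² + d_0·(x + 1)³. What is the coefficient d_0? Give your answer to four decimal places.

Let M_i = S''(x_i). Step sizes h_i = 2, 2; slopes of the chords Δ_i = (y_(i+1) - y_i)/h_i = 3, 1.
  2·M_0 + 8·M_1 + 2·M_2 = 6(Δ_1 - Δ_0) = -12
Clamped end conditions give two more equations: 2h_0·M_0 + h_0·M_1 = 6(Δ_0 - S'(-1)) = 54 and h_1·M_1 + 2h_1·M_2 = 6(S'(3) - Δ_1) = 24.
Hence M_0 = 71/4, M_1 = -17/2, M_2 = 41/4.
On [-1, 1], with S_0(x) = a_0 + b_0·(x + 1) + c_0·(x + 1)² + d_0·(x + 1)³: c_0 = M_0/2 = 71/8, d_0 = (M_1 - M_0)/(6h_0) = -35/16, b_0 = Δ_0 - h_0(2M_0 + M_1)/6 = -6.

-2.1875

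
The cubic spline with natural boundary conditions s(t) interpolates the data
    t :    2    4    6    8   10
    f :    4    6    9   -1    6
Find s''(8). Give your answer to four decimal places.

8.2500

Put M_i = s'' at the i-th knot. Here h = (2, 2, 2, 2) and Δ = (1, 3/2, -5, 7/2), so the interior equations h_(i-1)·M_(i-1) + 2(h_(i-1)+h_i)·M_i + h_i·M_(i+1) = 6(Δ_i − Δ_(i-1)) read
  2·M_0 + 8·M_1 + 2·M_2 = 6(Δ_1 - Δ_0) = 3
  2·M_1 + 8·M_2 + 2·M_3 = 6(Δ_2 - Δ_1) = -39
  2·M_2 + 8·M_3 + 2·M_4 = 6(Δ_3 - Δ_2) = 51
Natural end conditions: M_0 = M_4 = 0.
Solving the tridiagonal system: M_0 = 0, M_1 = 9/4, M_2 = -15/2, M_3 = 33/4, M_4 = 0.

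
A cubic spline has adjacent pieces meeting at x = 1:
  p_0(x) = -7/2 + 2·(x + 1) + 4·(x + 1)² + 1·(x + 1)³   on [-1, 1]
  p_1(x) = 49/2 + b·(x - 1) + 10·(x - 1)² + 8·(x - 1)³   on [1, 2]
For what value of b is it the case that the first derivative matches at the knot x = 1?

30

p_0'(x) = 2 + 8·(x + 1) + 3·(x + 1)², so p_0'(1) = 30. On the right, p_1'(1) = b, so b = 30.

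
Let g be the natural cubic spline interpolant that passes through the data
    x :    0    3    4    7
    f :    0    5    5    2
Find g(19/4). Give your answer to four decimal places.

4.5469

Write M_i for g''(x_i). With h_i = 3, 1, 3 and divided differences Δ_i = 5/3, 0, -1, the continuity of g' gives the tridiagonal system
  3·M_0 + 8·M_1 + 1·M_2 = 6(Δ_1 - Δ_0) = -10
  1·M_1 + 8·M_2 + 3·M_3 = 6(Δ_2 - Δ_1) = -6
Natural end conditions: M_0 = M_3 = 0.
Forward elimination and back-substitution give M_0 = 0, M_1 = -74/63, M_2 = -38/63, M_3 = 0.
On [4, 7], g(x) = 5 - 25/63·(x - 4) - 19/63·(x - 4)² + 19/567·(x - 4)³.
With (x - 4) = 3/4: g(19/4) = 291/64.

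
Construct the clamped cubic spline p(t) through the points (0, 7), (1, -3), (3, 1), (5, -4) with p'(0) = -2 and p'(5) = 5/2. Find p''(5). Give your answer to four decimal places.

Put M_i = p'' at the i-th knot. Here h = (1, 2, 2) and Δ = (-10, 2, -5/2), so the interior equations h_(i-1)·M_(i-1) + 2(h_(i-1)+h_i)·M_i + h_i·M_(i+1) = 6(Δ_i − Δ_(i-1)) read
  1·M_0 + 6·M_1 + 2·M_2 = 6(Δ_1 - Δ_0) = 72
  2·M_1 + 8·M_2 + 2·M_3 = 6(Δ_2 - Δ_1) = -27
Clamped end conditions give two more equations: 2h_0·M_0 + h_0·M_1 = 6(Δ_0 - p'(0)) = -48 and h_2·M_2 + 2h_2·M_3 = 6(p'(5) - Δ_2) = 30.
Solving: M_0 = -804/23, M_1 = 504/23, M_2 = -282/23, M_3 = 627/46.

13.6304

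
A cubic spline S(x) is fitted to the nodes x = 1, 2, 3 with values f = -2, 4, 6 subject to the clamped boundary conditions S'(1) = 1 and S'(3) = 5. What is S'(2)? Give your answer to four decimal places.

Write M_i for S''(x_i). With h_i = 1, 1 and divided differences Δ_i = 6, 2, the continuity of S' gives the tridiagonal system
  1·M_0 + 4·M_1 + 1·M_2 = 6(Δ_1 - Δ_0) = -24
Clamped end conditions give two more equations: 2h_0·M_0 + h_0·M_1 = 6(Δ_0 - S'(1)) = 30 and h_1·M_1 + 2h_1·M_2 = 6(S'(3) - Δ_1) = 18.
Hence M_0 = 23, M_1 = -16, M_2 = 17.
On [2, 3], S'(x) = b_1 + 2c_1·(x - 2) + 3d_1·(x - 2)² with b_1 = Δ_1 - h_1(2M_1 + M_2)/6 = 9/2, c_1 = M_1/2 = -8, d_1 = (M_2 - M_1)/(6h_1) = 11/2. So S'(2) = 9/2.

4.5000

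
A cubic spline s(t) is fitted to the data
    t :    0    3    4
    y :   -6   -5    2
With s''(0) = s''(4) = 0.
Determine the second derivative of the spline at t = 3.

Write m_i for s''(x_i). With h_i = 3, 1 and divided differences Δ_i = 1/3, 7, the continuity of s' gives the tridiagonal system
  3·m_0 + 8·m_1 + 1·m_2 = 6(Δ_1 - Δ_0) = 40
Natural end conditions: m_0 = m_2 = 0.
Hence m_0 = 0, m_1 = 5, m_2 = 0.

5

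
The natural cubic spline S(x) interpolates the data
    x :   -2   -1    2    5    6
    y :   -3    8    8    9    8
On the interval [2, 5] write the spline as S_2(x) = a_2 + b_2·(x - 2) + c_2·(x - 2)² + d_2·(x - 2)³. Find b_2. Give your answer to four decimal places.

Write M_i for S''(x_i). With h_i = 1, 3, 3, 1 and divided differences Δ_i = 11, 0, 1/3, -1, the continuity of S' gives the tridiagonal system
  1·M_0 + 8·M_1 + 3·M_2 = 6(Δ_1 - Δ_0) = -66
  3·M_1 + 12·M_2 + 3·M_3 = 6(Δ_2 - Δ_1) = 2
  3·M_2 + 8·M_3 + 1·M_4 = 6(Δ_3 - Δ_2) = -8
Natural end conditions: M_0 = M_4 = 0.
Solving the tridiagonal system: M_0 = 0, M_1 = -977/104, M_2 = 119/39, M_3 = -223/104, M_4 = 0.
On [2, 5], with S_2(x) = a_2 + b_2·(x - 2) + c_2·(x - 2)² + d_2·(x - 2)³: c_2 = M_2/2 = 119/78, d_2 = (M_3 - M_2)/(6h_2) = -1621/5616, b_2 = Δ_2 - h_2(2M_2 + M_3)/6 = -79/48.

-1.6458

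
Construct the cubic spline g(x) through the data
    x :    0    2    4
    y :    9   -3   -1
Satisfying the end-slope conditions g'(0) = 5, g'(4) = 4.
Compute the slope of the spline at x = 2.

Write M_i for g''(x_i). With h_i = 2, 2 and divided differences Δ_i = -6, 1, the continuity of g' gives the tridiagonal system
  2·M_0 + 8·M_1 + 2·M_2 = 6(Δ_1 - Δ_0) = 42
Clamped end conditions give two more equations: 2h_0·M_0 + h_0·M_1 = 6(Δ_0 - g'(0)) = -66 and h_1·M_1 + 2h_1·M_2 = 6(g'(4) - Δ_1) = 18.
Solving: M_0 = -22, M_1 = 11, M_2 = -1.
On [2, 4], g'(x) = b_1 + 2c_1·(x - 2) + 3d_1·(x - 2)² with b_1 = Δ_1 - h_1(2M_1 + M_2)/6 = -6, c_1 = M_1/2 = 11/2, d_1 = (M_2 - M_1)/(6h_1) = -1. So g'(2) = -6.

-6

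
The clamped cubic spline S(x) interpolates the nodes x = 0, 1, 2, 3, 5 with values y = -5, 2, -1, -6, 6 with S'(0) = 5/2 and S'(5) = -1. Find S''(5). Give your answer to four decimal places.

Write M_i for S''(x_i). With h_i = 1, 1, 1, 2 and divided differences Δ_i = 7, -3, -5, 6, the continuity of S' gives the tridiagonal system
  1·M_0 + 4·M_1 + 1·M_2 = 6(Δ_1 - Δ_0) = -60
  1·M_1 + 4·M_2 + 1·M_3 = 6(Δ_2 - Δ_1) = -12
  1·M_2 + 6·M_3 + 2·M_4 = 6(Δ_3 - Δ_2) = 66
Clamped end conditions give two more equations: 2h_0·M_0 + h_0·M_1 = 6(Δ_0 - S'(0)) = 27 and h_3·M_3 + 2h_3·M_4 = 6(S'(5) - Δ_3) = -42.
Solving: M_0 = 970/41, M_1 = -833/41, M_2 = -98/41, M_3 = 733/41, M_4 = -797/41.

-19.4390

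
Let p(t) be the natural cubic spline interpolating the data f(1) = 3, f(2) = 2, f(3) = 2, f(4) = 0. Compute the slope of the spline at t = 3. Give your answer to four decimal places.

-0.8000

With σ_i denoting the second derivative at x_i, h_i = 1, 1, 1, and Δ_i = (y_(i+1) − y_i)/h_i = -1, 0, -2:
  1·σ_0 + 4·σ_1 + 1·σ_2 = 6(Δ_1 - Δ_0) = 6
  1·σ_1 + 4·σ_2 + 1·σ_3 = 6(Δ_2 - Δ_1) = -12
Natural end conditions: σ_0 = σ_3 = 0.
Solving the tridiagonal system: σ_0 = 0, σ_1 = 12/5, σ_2 = -18/5, σ_3 = 0.
On [3, 4], p'(t) = b_2 + 2c_2·(t - 3) + 3d_2·(t - 3)² with b_2 = Δ_2 - h_2(2σ_2 + σ_3)/6 = -4/5, c_2 = σ_2/2 = -9/5, d_2 = (σ_3 - σ_2)/(6h_2) = 3/5. So p'(3) = -4/5.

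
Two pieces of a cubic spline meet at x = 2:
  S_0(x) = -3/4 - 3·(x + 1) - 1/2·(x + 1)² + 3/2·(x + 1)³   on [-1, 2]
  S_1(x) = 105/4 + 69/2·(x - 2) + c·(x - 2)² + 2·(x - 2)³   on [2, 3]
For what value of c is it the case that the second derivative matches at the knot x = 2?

13

S_0''(x) = -1 + 9·(x + 1), so S_0''(2) = 26. On the right, S_1''(2) = 2c, so c = 13.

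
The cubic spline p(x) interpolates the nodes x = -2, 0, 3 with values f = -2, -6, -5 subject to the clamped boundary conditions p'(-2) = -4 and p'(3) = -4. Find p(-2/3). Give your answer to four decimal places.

-5.6741

Put M_i = p'' at the i-th knot. Here h = (2, 3) and Δ = (-2, 1/3), so the interior equations h_(i-1)·M_(i-1) + 2(h_(i-1)+h_i)·M_i + h_i·M_(i+1) = 6(Δ_i − Δ_(i-1)) read
  2·M_0 + 10·M_1 + 3·M_2 = 6(Δ_1 - Δ_0) = 14
Clamped end conditions give two more equations: 2h_0·M_0 + h_0·M_1 = 6(Δ_0 - p'(-2)) = 12 and h_1·M_1 + 2h_1·M_2 = 6(p'(3) - Δ_1) = -26.
Hence M_0 = 8/5, M_1 = 14/5, M_2 = -86/15.
On [-2, 0], p(x) = -2 - 4·(x + 2) + 4/5·(x + 2)² + 1/10·(x + 2)³.
With (x + 2) = 4/3: p(-2/3) = -766/135.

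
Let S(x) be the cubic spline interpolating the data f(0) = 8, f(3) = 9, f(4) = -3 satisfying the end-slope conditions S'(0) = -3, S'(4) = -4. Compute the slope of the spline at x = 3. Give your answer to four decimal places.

Write σ_i for S''(x_i). With h_i = 3, 1 and divided differences Δ_i = 1/3, -12, the continuity of S' gives the tridiagonal system
  3·σ_0 + 8·σ_1 + 1·σ_2 = 6(Δ_1 - Δ_0) = -74
Clamped end conditions give two more equations: 2h_0·σ_0 + h_0·σ_1 = 6(Δ_0 - S'(0)) = 20 and h_1·σ_1 + 2h_1·σ_2 = 6(S'(4) - Δ_1) = 48.
Hence σ_0 = 37/3, σ_1 = -18, σ_2 = 33.
On [3, 4], S'(x) = b_1 + 2c_1·(x - 3) + 3d_1·(x - 3)² with b_1 = Δ_1 - h_1(2σ_1 + σ_2)/6 = -23/2, c_1 = σ_1/2 = -9, d_1 = (σ_2 - σ_1)/(6h_1) = 17/2. So S'(3) = -23/2.

-11.5000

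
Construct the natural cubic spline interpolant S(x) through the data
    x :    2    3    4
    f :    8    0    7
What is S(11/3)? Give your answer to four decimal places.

Let σ_i = S''(x_i). Step sizes h_i = 1, 1; slopes of the chords Δ_i = (y_(i+1) - y_i)/h_i = -8, 7.
  1·σ_0 + 4·σ_1 + 1·σ_2 = 6(Δ_1 - Δ_0) = 90
Natural end conditions: σ_0 = σ_2 = 0.
Hence σ_0 = 0, σ_1 = 45/2, σ_2 = 0.
On [3, 4], S(x) = 0 - 1/2·(x - 3) + 45/4·(x - 3)² - 15/4·(x - 3)³.
With (x - 3) = 2/3: S(11/3) = 32/9.

3.5556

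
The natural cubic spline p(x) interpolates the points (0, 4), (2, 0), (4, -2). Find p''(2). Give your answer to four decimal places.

With σ_i denoting the second derivative at x_i, h_i = 2, 2, and Δ_i = (y_(i+1) − y_i)/h_i = -2, -1:
  2·σ_0 + 8·σ_1 + 2·σ_2 = 6(Δ_1 - Δ_0) = 6
Natural end conditions: σ_0 = σ_2 = 0.
Forward elimination and back-substitution give σ_0 = 0, σ_1 = 3/4, σ_2 = 0.

0.7500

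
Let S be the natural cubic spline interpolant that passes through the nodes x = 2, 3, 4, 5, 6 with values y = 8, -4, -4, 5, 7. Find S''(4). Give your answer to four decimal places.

Write σ_i for S''(x_i). With h_i = 1, 1, 1, 1 and divided differences Δ_i = -12, 0, 9, 2, the continuity of S' gives the tridiagonal system
  1·σ_0 + 4·σ_1 + 1·σ_2 = 6(Δ_1 - Δ_0) = 72
  1·σ_1 + 4·σ_2 + 1·σ_3 = 6(Δ_2 - Δ_1) = 54
  1·σ_2 + 4·σ_3 + 1·σ_4 = 6(Δ_3 - Δ_2) = -42
Natural end conditions: σ_0 = σ_4 = 0.
Forward elimination and back-substitution give σ_0 = 0, σ_1 = 411/28, σ_2 = 93/7, σ_3 = -387/28, σ_4 = 0.

13.2857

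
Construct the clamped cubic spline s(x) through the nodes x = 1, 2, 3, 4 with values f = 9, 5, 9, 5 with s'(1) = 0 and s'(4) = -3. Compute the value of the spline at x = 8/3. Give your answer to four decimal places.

7.8296

With σ_i denoting the second derivative at x_i, h_i = 1, 1, 1, and Δ_i = (y_(i+1) − y_i)/h_i = -4, 4, -4:
  1·σ_0 + 4·σ_1 + 1·σ_2 = 6(Δ_1 - Δ_0) = 48
  1·σ_1 + 4·σ_2 + 1·σ_3 = 6(Δ_2 - Δ_1) = -48
Clamped end conditions give two more equations: 2h_0·σ_0 + h_0·σ_1 = 6(Δ_0 - s'(1)) = -24 and h_2·σ_2 + 2h_2·σ_3 = 6(s'(4) - Δ_2) = 6.
Solving: σ_0 = -118/5, σ_1 = 116/5, σ_2 = -106/5, σ_3 = 68/5.
On [2, 3], s(x) = 5 - 1/5·(x - 2) + 58/5·(x - 2)² - 37/5·(x - 2)³.
With (x - 2) = 2/3: s(8/3) = 1057/135.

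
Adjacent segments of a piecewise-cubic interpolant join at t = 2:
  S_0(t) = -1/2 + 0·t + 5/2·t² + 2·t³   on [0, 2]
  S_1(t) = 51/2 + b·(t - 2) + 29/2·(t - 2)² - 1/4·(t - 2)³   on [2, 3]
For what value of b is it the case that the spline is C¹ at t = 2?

S_0'(t) = 0 + 5·t + 6·t², so S_0'(2) = 34. On the right, S_1'(2) = b, so b = 34.

34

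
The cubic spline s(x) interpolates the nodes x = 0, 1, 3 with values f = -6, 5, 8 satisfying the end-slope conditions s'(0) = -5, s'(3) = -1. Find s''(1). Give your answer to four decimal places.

-21.6667

Put σ_i = s'' at the i-th knot. Here h = (1, 2) and Δ = (11, 3/2), so the interior equations h_(i-1)·σ_(i-1) + 2(h_(i-1)+h_i)·σ_i + h_i·σ_(i+1) = 6(Δ_i − Δ_(i-1)) read
  1·σ_0 + 6·σ_1 + 2·σ_2 = 6(Δ_1 - Δ_0) = -57
Clamped end conditions give two more equations: 2h_0·σ_0 + h_0·σ_1 = 6(Δ_0 - s'(0)) = 96 and h_1·σ_1 + 2h_1·σ_2 = 6(s'(3) - Δ_1) = -15.
Hence σ_0 = 353/6, σ_1 = -65/3, σ_2 = 85/12.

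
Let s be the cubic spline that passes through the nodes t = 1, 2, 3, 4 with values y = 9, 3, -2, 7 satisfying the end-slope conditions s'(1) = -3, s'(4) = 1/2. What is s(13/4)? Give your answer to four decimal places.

0.0953

Write M_i for s''(x_i). With h_i = 1, 1, 1 and divided differences Δ_i = -6, -5, 9, the continuity of s' gives the tridiagonal system
  1·M_0 + 4·M_1 + 1·M_2 = 6(Δ_1 - Δ_0) = 6
  1·M_1 + 4·M_2 + 1·M_3 = 6(Δ_2 - Δ_1) = 84
Clamped end conditions give two more equations: 2h_0·M_0 + h_0·M_1 = 6(Δ_0 - s'(1)) = -18 and h_2·M_2 + 2h_2·M_3 = 6(s'(4) - Δ_2) = -51.
Solving the tridiagonal system: M_0 = -97/15, M_1 = -76/15, M_2 = 491/15, M_3 = -628/15.
On [3, 4], s(t) = -2 + 76/15·(t - 3) + 491/30·(t - 3)² - 373/30·(t - 3)³.
With (t - 3) = 1/4: s(13/4) = 61/640.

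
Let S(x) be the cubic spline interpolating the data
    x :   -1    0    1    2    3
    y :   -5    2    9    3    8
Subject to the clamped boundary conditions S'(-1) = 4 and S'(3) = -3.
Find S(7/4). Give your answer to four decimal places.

3.7852

Let m_i = S''(x_i). Step sizes h_i = 1, 1, 1, 1; slopes of the chords Δ_i = (y_(i+1) - y_i)/h_i = 7, 7, -6, 5.
  1·m_0 + 4·m_1 + 1·m_2 = 6(Δ_1 - Δ_0) = 0
  1·m_1 + 4·m_2 + 1·m_3 = 6(Δ_2 - Δ_1) = -78
  1·m_2 + 4·m_3 + 1·m_4 = 6(Δ_3 - Δ_2) = 66
Clamped end conditions give two more equations: 2h_0·m_0 + h_0·m_1 = 6(Δ_0 - S'(-1)) = 18 and h_3·m_3 + 2h_3·m_4 = 6(S'(3) - Δ_3) = -48.
Solving: m_0 = 85/14, m_1 = 41/7, m_2 = -59/2, m_3 = 239/7, m_4 = -575/14.
On [1, 2], S(x) = 9 - 13/7·(x - 1) - 59/4·(x - 1)² + 297/28·(x - 1)³.
With (x - 1) = 3/4: S(7/4) = 969/256.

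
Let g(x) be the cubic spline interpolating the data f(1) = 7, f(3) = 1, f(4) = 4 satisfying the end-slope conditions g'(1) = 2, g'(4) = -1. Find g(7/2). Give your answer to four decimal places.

With σ_i denoting the second derivative at x_i, h_i = 2, 1, and Δ_i = (y_(i+1) − y_i)/h_i = -3, 3:
  2·σ_0 + 6·σ_1 + 1·σ_2 = 6(Δ_1 - Δ_0) = 36
Clamped end conditions give two more equations: 2h_0·σ_0 + h_0·σ_1 = 6(Δ_0 - g'(1)) = -30 and h_1·σ_1 + 2h_1·σ_2 = 6(g'(4) - Δ_1) = -24.
Solving: σ_0 = -29/2, σ_1 = 14, σ_2 = -19.
On [3, 4], g(x) = 1 + 3/2·(x - 3) + 7·(x - 3)² - 11/2·(x - 3)³.
With (x - 3) = 1/2: g(7/2) = 45/16.

2.8125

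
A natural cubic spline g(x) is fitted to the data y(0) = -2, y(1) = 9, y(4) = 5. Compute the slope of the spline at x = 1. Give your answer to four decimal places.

Put m_i = g'' at the i-th knot. Here h = (1, 3) and Δ = (11, -4/3), so the interior equations h_(i-1)·m_(i-1) + 2(h_(i-1)+h_i)·m_i + h_i·m_(i+1) = 6(Δ_i − Δ_(i-1)) read
  1·m_0 + 8·m_1 + 3·m_2 = 6(Δ_1 - Δ_0) = -74
Natural end conditions: m_0 = m_2 = 0.
Solving the tridiagonal system: m_0 = 0, m_1 = -37/4, m_2 = 0.
On [1, 4], g'(x) = b_1 + 2c_1·(x - 1) + 3d_1·(x - 1)² with b_1 = Δ_1 - h_1(2m_1 + m_2)/6 = 95/12, c_1 = m_1/2 = -37/8, d_1 = (m_2 - m_1)/(6h_1) = 37/72. So g'(1) = 95/12.

7.9167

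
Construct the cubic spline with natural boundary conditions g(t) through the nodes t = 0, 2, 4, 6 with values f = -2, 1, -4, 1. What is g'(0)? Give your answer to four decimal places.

2.9000

Put M_i = g'' at the i-th knot. Here h = (2, 2, 2) and Δ = (3/2, -5/2, 5/2), so the interior equations h_(i-1)·M_(i-1) + 2(h_(i-1)+h_i)·M_i + h_i·M_(i+1) = 6(Δ_i − Δ_(i-1)) read
  2·M_0 + 8·M_1 + 2·M_2 = 6(Δ_1 - Δ_0) = -24
  2·M_1 + 8·M_2 + 2·M_3 = 6(Δ_2 - Δ_1) = 30
Natural end conditions: M_0 = M_3 = 0.
Hence M_0 = 0, M_1 = -21/5, M_2 = 24/5, M_3 = 0.
On [0, 2], g'(t) = b_0 + 2c_0·t + 3d_0·t² with b_0 = Δ_0 - h_0(2M_0 + M_1)/6 = 29/10, c_0 = M_0/2 = 0, d_0 = (M_1 - M_0)/(6h_0) = -7/20. So g'(0) = 29/10.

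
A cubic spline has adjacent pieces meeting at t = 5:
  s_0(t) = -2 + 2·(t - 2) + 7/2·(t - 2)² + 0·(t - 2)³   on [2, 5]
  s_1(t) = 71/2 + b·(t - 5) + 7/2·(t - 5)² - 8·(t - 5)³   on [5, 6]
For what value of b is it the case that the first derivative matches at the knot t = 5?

s_0'(t) = 2 + 7·(t - 2) + 0·(t - 2)², so s_0'(5) = 23. On the right, s_1'(5) = b, so b = 23.

23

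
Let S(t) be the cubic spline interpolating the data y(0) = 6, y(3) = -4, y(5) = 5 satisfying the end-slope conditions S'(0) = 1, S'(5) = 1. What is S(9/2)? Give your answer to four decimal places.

3.4578

Write σ_i for S''(x_i). With h_i = 3, 2 and divided differences Δ_i = -10/3, 9/2, the continuity of S' gives the tridiagonal system
  3·σ_0 + 10·σ_1 + 2·σ_2 = 6(Δ_1 - Δ_0) = 47
Clamped end conditions give two more equations: 2h_0·σ_0 + h_0·σ_1 = 6(Δ_0 - S'(0)) = -26 and h_1·σ_1 + 2h_1·σ_2 = 6(S'(5) - Δ_1) = -21.
Solving: σ_0 = -271/30, σ_1 = 47/5, σ_2 = -199/20.
On [3, 5], S(t) = -4 + 31/20·(t - 3) + 47/10·(t - 3)² - 129/80·(t - 3)³.
With (t - 3) = 3/2: S(9/2) = 2213/640.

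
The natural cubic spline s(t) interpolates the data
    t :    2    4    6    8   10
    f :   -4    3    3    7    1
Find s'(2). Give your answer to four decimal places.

Let m_i = s''(x_i). Step sizes h_i = 2, 2, 2, 2; slopes of the chords Δ_i = (y_(i+1) - y_i)/h_i = 7/2, 0, 2, -3.
  2·m_0 + 8·m_1 + 2·m_2 = 6(Δ_1 - Δ_0) = -21
  2·m_1 + 8·m_2 + 2·m_3 = 6(Δ_2 - Δ_1) = 12
  2·m_2 + 8·m_3 + 2·m_4 = 6(Δ_3 - Δ_2) = -30
Natural end conditions: m_0 = m_4 = 0.
Hence m_0 = 0, m_1 = -393/112, m_2 = 99/28, m_3 = -519/112, m_4 = 0.
On [2, 4], s'(t) = b_0 + 2c_0·(t - 2) + 3d_0·(t - 2)² with b_0 = Δ_0 - h_0(2m_0 + m_1)/6 = 523/112, c_0 = m_0/2 = 0, d_0 = (m_1 - m_0)/(6h_0) = -131/448. So s'(2) = 523/112.

4.6696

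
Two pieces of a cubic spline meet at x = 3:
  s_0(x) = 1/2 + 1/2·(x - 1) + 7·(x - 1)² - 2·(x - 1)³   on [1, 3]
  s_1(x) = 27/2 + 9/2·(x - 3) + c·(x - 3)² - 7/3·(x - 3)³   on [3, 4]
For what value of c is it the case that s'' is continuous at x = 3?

s_0''(x) = 14 - 12·(x - 1), so s_0''(3) = -10. On the right, s_1''(3) = 2c, so c = -5.

-5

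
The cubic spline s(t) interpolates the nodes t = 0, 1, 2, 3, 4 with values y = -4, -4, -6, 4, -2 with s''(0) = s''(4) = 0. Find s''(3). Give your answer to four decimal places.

Write M_i for s''(x_i). With h_i = 1, 1, 1, 1 and divided differences Δ_i = 0, -2, 10, -6, the continuity of s' gives the tridiagonal system
  1·M_0 + 4·M_1 + 1·M_2 = 6(Δ_1 - Δ_0) = -12
  1·M_1 + 4·M_2 + 1·M_3 = 6(Δ_2 - Δ_1) = 72
  1·M_2 + 4·M_3 + 1·M_4 = 6(Δ_3 - Δ_2) = -96
Natural end conditions: M_0 = M_4 = 0.
Forward elimination and back-substitution give M_0 = 0, M_1 = -141/14, M_2 = 198/7, M_3 = -435/14, M_4 = 0.

-31.0714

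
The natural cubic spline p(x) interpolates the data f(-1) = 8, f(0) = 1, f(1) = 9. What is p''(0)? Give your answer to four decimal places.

22.5000

Write m_i for p''(x_i). With h_i = 1, 1 and divided differences Δ_i = -7, 8, the continuity of p' gives the tridiagonal system
  1·m_0 + 4·m_1 + 1·m_2 = 6(Δ_1 - Δ_0) = 90
Natural end conditions: m_0 = m_2 = 0.
Forward elimination and back-substitution give m_0 = 0, m_1 = 45/2, m_2 = 0.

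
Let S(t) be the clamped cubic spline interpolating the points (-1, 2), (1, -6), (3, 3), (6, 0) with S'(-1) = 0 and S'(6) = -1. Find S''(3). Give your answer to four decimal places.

-6.4324

Let M_i = S''(x_i). Step sizes h_i = 2, 2, 3; slopes of the chords Δ_i = (y_(i+1) - y_i)/h_i = -4, 9/2, -1.
  2·M_0 + 8·M_1 + 2·M_2 = 6(Δ_1 - Δ_0) = 51
  2·M_1 + 10·M_2 + 3·M_3 = 6(Δ_2 - Δ_1) = -33
Clamped end conditions give two more equations: 2h_0·M_0 + h_0·M_1 = 6(Δ_0 - S'(-1)) = -24 and h_2·M_2 + 2h_2·M_3 = 6(S'(6) - Δ_2) = 0.
Hence M_0 = -845/74, M_1 = 401/37, M_2 = -238/37, M_3 = 119/37.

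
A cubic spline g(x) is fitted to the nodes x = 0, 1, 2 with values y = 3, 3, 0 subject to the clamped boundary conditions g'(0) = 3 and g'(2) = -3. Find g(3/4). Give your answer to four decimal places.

Write M_i for g''(x_i). With h_i = 1, 1 and divided differences Δ_i = 0, -3, the continuity of g' gives the tridiagonal system
  1·M_0 + 4·M_1 + 1·M_2 = 6(Δ_1 - Δ_0) = -18
Clamped end conditions give two more equations: 2h_0·M_0 + h_0·M_1 = 6(Δ_0 - g'(0)) = -18 and h_1·M_1 + 2h_1·M_2 = 6(g'(2) - Δ_1) = 0.
Forward elimination and back-substitution give M_0 = -15/2, M_1 = -3, M_2 = 3/2.
On [0, 1], g(x) = 3 + 3·x - 15/4·x² + 3/4·x³.
With x = 3/4: g(3/4) = 885/256.

3.4570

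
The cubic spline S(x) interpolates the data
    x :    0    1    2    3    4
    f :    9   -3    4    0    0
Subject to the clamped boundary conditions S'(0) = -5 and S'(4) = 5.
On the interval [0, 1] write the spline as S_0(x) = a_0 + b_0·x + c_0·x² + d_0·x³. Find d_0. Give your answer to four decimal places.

Write M_i for S''(x_i). With h_i = 1, 1, 1, 1 and divided differences Δ_i = -12, 7, -4, 0, the continuity of S' gives the tridiagonal system
  1·M_0 + 4·M_1 + 1·M_2 = 6(Δ_1 - Δ_0) = 114
  1·M_1 + 4·M_2 + 1·M_3 = 6(Δ_2 - Δ_1) = -66
  1·M_2 + 4·M_3 + 1·M_4 = 6(Δ_3 - Δ_2) = 24
Clamped end conditions give two more equations: 2h_0·M_0 + h_0·M_1 = 6(Δ_0 - S'(0)) = -42 and h_3·M_3 + 2h_3·M_4 = 6(S'(4) - Δ_3) = 30.
Hence M_0 = -179/4, M_1 = 95/2, M_2 = -125/4, M_3 = 23/2, M_4 = 37/4.
On [0, 1], with S_0(x) = a_0 + b_0·x + c_0·x² + d_0·x³: c_0 = M_0/2 = -179/8, d_0 = (M_1 - M_0)/(6h_0) = 123/8, b_0 = Δ_0 - h_0(2M_0 + M_1)/6 = -5.

15.3750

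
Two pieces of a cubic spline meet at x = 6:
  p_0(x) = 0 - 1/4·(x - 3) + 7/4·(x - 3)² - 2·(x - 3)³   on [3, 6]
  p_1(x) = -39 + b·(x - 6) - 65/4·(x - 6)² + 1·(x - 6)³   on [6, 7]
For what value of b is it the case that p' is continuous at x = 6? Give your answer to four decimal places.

-43.7500

p_0'(x) = -1/4 + 7/2·(x - 3) - 6·(x - 3)², so p_0'(6) = -175/4. On the right, p_1'(6) = b, so b = -175/4.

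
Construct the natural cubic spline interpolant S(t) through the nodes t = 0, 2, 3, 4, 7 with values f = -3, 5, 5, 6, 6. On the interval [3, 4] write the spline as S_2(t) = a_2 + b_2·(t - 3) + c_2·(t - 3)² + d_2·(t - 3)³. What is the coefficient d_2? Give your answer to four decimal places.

-0.6685

Put m_i = S'' at the i-th knot. Here h = (2, 1, 1, 3) and Δ = (4, 0, 1, 0), so the interior equations h_(i-1)·m_(i-1) + 2(h_(i-1)+h_i)·m_i + h_i·m_(i+1) = 6(Δ_i − Δ_(i-1)) read
  2·m_0 + 6·m_1 + 1·m_2 = 6(Δ_1 - Δ_0) = -24
  1·m_1 + 4·m_2 + 1·m_3 = 6(Δ_2 - Δ_1) = 6
  1·m_2 + 8·m_3 + 3·m_4 = 6(Δ_3 - Δ_2) = -6
Natural end conditions: m_0 = m_4 = 0.
Solving the tridiagonal system: m_0 = 0, m_1 = -399/89, m_2 = 258/89, m_3 = -99/89, m_4 = 0.
On [3, 4], with S_2(t) = a_2 + b_2·(t - 3) + c_2·(t - 3)² + d_2·(t - 3)³: c_2 = m_2/2 = 129/89, d_2 = (m_3 - m_2)/(6h_2) = -119/178, b_2 = Δ_2 - h_2(2m_2 + m_3)/6 = 39/178.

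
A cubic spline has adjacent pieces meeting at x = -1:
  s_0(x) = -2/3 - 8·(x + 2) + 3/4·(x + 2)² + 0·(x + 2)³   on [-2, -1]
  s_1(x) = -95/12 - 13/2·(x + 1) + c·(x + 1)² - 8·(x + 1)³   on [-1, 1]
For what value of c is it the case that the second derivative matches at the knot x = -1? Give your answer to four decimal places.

0.7500

s_0''(x) = 3/2 + 0·(x + 2), so s_0''(-1) = 3/2. On the right, s_1''(-1) = 2c, so c = 3/4.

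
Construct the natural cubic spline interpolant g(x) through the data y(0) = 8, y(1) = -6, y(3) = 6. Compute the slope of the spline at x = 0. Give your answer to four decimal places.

Put m_i = g'' at the i-th knot. Here h = (1, 2) and Δ = (-14, 6), so the interior equations h_(i-1)·m_(i-1) + 2(h_(i-1)+h_i)·m_i + h_i·m_(i+1) = 6(Δ_i − Δ_(i-1)) read
  1·m_0 + 6·m_1 + 2·m_2 = 6(Δ_1 - Δ_0) = 120
Natural end conditions: m_0 = m_2 = 0.
Hence m_0 = 0, m_1 = 20, m_2 = 0.
On [0, 1], g'(x) = b_0 + 2c_0·x + 3d_0·x² with b_0 = Δ_0 - h_0(2m_0 + m_1)/6 = -52/3, c_0 = m_0/2 = 0, d_0 = (m_1 - m_0)/(6h_0) = 10/3. So g'(0) = -52/3.

-17.3333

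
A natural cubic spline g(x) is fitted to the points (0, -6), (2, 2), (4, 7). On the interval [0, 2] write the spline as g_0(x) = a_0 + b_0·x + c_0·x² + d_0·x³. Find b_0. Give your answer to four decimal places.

4.3750

Let M_i = g''(x_i). Step sizes h_i = 2, 2; slopes of the chords Δ_i = (y_(i+1) - y_i)/h_i = 4, 5/2.
  2·M_0 + 8·M_1 + 2·M_2 = 6(Δ_1 - Δ_0) = -9
Natural end conditions: M_0 = M_2 = 0.
Solving: M_0 = 0, M_1 = -9/8, M_2 = 0.
On [0, 2], with g_0(x) = a_0 + b_0·x + c_0·x² + d_0·x³: c_0 = M_0/2 = 0, d_0 = (M_1 - M_0)/(6h_0) = -3/32, b_0 = Δ_0 - h_0(2M_0 + M_1)/6 = 35/8.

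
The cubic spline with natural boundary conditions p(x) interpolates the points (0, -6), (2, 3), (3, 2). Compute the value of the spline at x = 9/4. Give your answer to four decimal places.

Write M_i for p''(x_i). With h_i = 2, 1 and divided differences Δ_i = 9/2, -1, the continuity of p' gives the tridiagonal system
  2·M_0 + 6·M_1 + 1·M_2 = 6(Δ_1 - Δ_0) = -33
Natural end conditions: M_0 = M_2 = 0.
Solving: M_0 = 0, M_1 = -11/2, M_2 = 0.
On [2, 3], p(x) = 3 + 5/6·(x - 2) - 11/4·(x - 2)² + 11/12·(x - 2)³.
With (x - 2) = 1/4: p(9/4) = 781/256.

3.0508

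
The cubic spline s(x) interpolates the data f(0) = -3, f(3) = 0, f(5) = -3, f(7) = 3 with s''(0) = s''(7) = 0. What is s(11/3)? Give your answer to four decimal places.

-1.2144

With σ_i denoting the second derivative at x_i, h_i = 3, 2, 2, and Δ_i = (y_(i+1) − y_i)/h_i = 1, -3/2, 3:
  3·σ_0 + 10·σ_1 + 2·σ_2 = 6(Δ_1 - Δ_0) = -15
  2·σ_1 + 8·σ_2 + 2·σ_3 = 6(Δ_2 - Δ_1) = 27
Natural end conditions: σ_0 = σ_3 = 0.
Solving the tridiagonal system: σ_0 = 0, σ_1 = -87/38, σ_2 = 75/19, σ_3 = 0.
On [3, 5], s(x) = 0 - 49/38·(x - 3) - 87/76·(x - 3)² + 79/152·(x - 3)³.
With (x - 3) = 2/3: s(11/3) = -623/513.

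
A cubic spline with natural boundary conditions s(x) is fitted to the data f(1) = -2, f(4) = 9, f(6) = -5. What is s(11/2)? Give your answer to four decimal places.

-0.5000

With M_i denoting the second derivative at x_i, h_i = 3, 2, and Δ_i = (y_(i+1) − y_i)/h_i = 11/3, -7:
  3·M_0 + 10·M_1 + 2·M_2 = 6(Δ_1 - Δ_0) = -64
Natural end conditions: M_0 = M_2 = 0.
Hence M_0 = 0, M_1 = -32/5, M_2 = 0.
On [4, 6], s(x) = 9 - 41/15·(x - 4) - 16/5·(x - 4)² + 8/15·(x - 4)³.
With (x - 4) = 3/2: s(11/2) = -1/2.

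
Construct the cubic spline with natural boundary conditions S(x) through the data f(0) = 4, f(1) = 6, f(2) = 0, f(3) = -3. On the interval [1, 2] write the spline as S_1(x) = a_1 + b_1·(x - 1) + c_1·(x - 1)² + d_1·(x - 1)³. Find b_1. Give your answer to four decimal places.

Write σ_i for S''(x_i). With h_i = 1, 1, 1 and divided differences Δ_i = 2, -6, -3, the continuity of S' gives the tridiagonal system
  1·σ_0 + 4·σ_1 + 1·σ_2 = 6(Δ_1 - Δ_0) = -48
  1·σ_1 + 4·σ_2 + 1·σ_3 = 6(Δ_2 - Δ_1) = 18
Natural end conditions: σ_0 = σ_3 = 0.
Forward elimination and back-substitution give σ_0 = 0, σ_1 = -14, σ_2 = 8, σ_3 = 0.
On [1, 2], with S_1(x) = a_1 + b_1·(x - 1) + c_1·(x - 1)² + d_1·(x - 1)³: c_1 = σ_1/2 = -7, d_1 = (σ_2 - σ_1)/(6h_1) = 11/3, b_1 = Δ_1 - h_1(2σ_1 + σ_2)/6 = -8/3.

-2.6667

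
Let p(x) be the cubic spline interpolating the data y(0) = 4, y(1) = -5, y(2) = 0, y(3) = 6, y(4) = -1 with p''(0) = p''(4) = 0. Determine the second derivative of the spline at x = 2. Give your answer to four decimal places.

1.2857

Put M_i = p'' at the i-th knot. Here h = (1, 1, 1, 1) and Δ = (-9, 5, 6, -7), so the interior equations h_(i-1)·M_(i-1) + 2(h_(i-1)+h_i)·M_i + h_i·M_(i+1) = 6(Δ_i − Δ_(i-1)) read
  1·M_0 + 4·M_1 + 1·M_2 = 6(Δ_1 - Δ_0) = 84
  1·M_1 + 4·M_2 + 1·M_3 = 6(Δ_2 - Δ_1) = 6
  1·M_2 + 4·M_3 + 1·M_4 = 6(Δ_3 - Δ_2) = -78
Natural end conditions: M_0 = M_4 = 0.
Solving the tridiagonal system: M_0 = 0, M_1 = 579/28, M_2 = 9/7, M_3 = -555/28, M_4 = 0.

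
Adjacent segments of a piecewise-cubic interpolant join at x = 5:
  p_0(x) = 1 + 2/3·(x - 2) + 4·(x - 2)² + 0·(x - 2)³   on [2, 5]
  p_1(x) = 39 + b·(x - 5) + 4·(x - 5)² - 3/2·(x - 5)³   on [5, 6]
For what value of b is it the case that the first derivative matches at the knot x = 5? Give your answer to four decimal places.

24.6667

p_0'(x) = 2/3 + 8·(x - 2) + 0·(x - 2)², so p_0'(5) = 74/3. On the right, p_1'(5) = b, so b = 74/3.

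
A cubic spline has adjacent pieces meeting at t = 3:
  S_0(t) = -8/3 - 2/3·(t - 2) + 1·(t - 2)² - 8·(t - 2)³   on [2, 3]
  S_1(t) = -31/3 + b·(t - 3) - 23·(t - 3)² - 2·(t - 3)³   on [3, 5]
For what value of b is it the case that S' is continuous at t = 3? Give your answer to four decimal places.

-22.6667

S_0'(t) = -2/3 + 2·(t - 2) - 24·(t - 2)², so S_0'(3) = -68/3. On the right, S_1'(3) = b, so b = -68/3.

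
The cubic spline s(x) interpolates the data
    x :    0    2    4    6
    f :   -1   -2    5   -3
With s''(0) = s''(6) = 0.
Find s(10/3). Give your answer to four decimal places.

3.4173

Let m_i = s''(x_i). Step sizes h_i = 2, 2, 2; slopes of the chords Δ_i = (y_(i+1) - y_i)/h_i = -1/2, 7/2, -4.
  2·m_0 + 8·m_1 + 2·m_2 = 6(Δ_1 - Δ_0) = 24
  2·m_1 + 8·m_2 + 2·m_3 = 6(Δ_2 - Δ_1) = -45
Natural end conditions: m_0 = m_3 = 0.
Solving: m_0 = 0, m_1 = 47/10, m_2 = -34/5, m_3 = 0.
On [2, 4], s(x) = -2 + 79/30·(x - 2) + 47/20·(x - 2)² - 23/24·(x - 2)³.
With (x - 2) = 4/3: s(10/3) = 1384/405.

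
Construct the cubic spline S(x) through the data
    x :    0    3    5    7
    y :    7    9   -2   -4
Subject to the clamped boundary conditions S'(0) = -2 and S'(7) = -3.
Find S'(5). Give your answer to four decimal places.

Let m_i = S''(x_i). Step sizes h_i = 3, 2, 2; slopes of the chords Δ_i = (y_(i+1) - y_i)/h_i = 2/3, -11/2, -1.
  3·m_0 + 10·m_1 + 2·m_2 = 6(Δ_1 - Δ_0) = -37
  2·m_1 + 8·m_2 + 2·m_3 = 6(Δ_2 - Δ_1) = 27
Clamped end conditions give two more equations: 2h_0·m_0 + h_0·m_1 = 6(Δ_0 - S'(0)) = 16 and h_2·m_2 + 2h_2·m_3 = 6(S'(7) - Δ_2) = -12.
Solving the tridiagonal system: m_0 = 677/111, m_1 = -254/37, m_2 = 247/37, m_3 = -469/74.
On [5, 7], S'(x) = b_2 + 2c_2·(x - 5) + 3d_2·(x - 5)² with b_2 = Δ_2 - h_2(2m_2 + m_3)/6 = -247/74, c_2 = m_2/2 = 247/74, d_2 = (m_3 - m_2)/(6h_2) = -321/296. So S'(5) = -247/74.

-3.3378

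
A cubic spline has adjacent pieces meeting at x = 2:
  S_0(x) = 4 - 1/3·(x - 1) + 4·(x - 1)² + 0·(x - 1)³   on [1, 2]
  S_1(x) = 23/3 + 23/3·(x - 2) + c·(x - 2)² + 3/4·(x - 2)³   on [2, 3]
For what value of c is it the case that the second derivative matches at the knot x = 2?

4

S_0''(x) = 8 + 0·(x - 1), so S_0''(2) = 8. On the right, S_1''(2) = 2c, so c = 4.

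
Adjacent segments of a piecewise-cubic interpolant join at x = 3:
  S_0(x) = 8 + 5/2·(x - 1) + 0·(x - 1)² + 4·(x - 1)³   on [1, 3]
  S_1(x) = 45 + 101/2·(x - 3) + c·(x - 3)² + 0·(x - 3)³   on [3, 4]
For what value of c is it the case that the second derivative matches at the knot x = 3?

24

S_0''(x) = 0 + 24·(x - 1), so S_0''(3) = 48. On the right, S_1''(3) = 2c, so c = 24.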